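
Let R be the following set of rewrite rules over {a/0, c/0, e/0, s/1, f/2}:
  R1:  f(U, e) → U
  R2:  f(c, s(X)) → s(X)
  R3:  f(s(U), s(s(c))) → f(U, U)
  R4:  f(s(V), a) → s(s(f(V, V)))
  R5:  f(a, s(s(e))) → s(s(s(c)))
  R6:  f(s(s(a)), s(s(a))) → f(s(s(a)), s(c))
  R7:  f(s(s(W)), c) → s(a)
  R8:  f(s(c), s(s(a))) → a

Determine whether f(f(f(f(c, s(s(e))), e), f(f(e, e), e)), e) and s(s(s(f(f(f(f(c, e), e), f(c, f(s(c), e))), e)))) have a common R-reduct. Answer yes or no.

no — NF(t₁) = s(s(e)), NF(t₂) = s(s(s(s(c))))

Reduce t₁ = f(f(f(f(c, s(s(e))), e), f(f(e, e), e)), e):
1. f(f(f(f(c, s(s(e))), e), f(f(e, e), e)), e)  →  f(f(f(c, s(s(e))), e), f(f(e, e), e))   [R1 at ε]
2. f(f(f(c, s(s(e))), e), f(f(e, e), e))  →  f(f(c, s(s(e))), f(f(e, e), e))   [R1 at 1]
3. f(f(c, s(s(e))), f(f(e, e), e))  →  f(s(s(e)), f(f(e, e), e))   [R2 at 1]
4. f(s(s(e)), f(f(e, e), e))  →  f(s(s(e)), f(e, e))   [R1 at 2]
5. f(s(s(e)), f(e, e))  →  f(s(s(e)), e)   [R1 at 2]
6. f(s(s(e)), e)  →  s(s(e))   [R1 at ε]

Reduce t₂ = s(s(s(f(f(f(f(c, e), e), f(c, f(s(c), e))), e)))):
1. s(s(s(f(f(f(f(c, e), e), f(c, f(s(c), e))), e))))  →  s(s(s(f(f(f(c, e), e), f(c, f(s(c), e))))))   [R1 at 1.1.1]
2. s(s(s(f(f(f(c, e), e), f(c, f(s(c), e))))))  →  s(s(s(f(f(c, e), f(c, f(s(c), e))))))   [R1 at 1.1.1.1]
3. s(s(s(f(f(c, e), f(c, f(s(c), e))))))  →  s(s(s(f(c, f(c, f(s(c), e))))))   [R1 at 1.1.1.1]
4. s(s(s(f(c, f(c, f(s(c), e))))))  →  s(s(s(f(c, f(c, s(c))))))   [R1 at 1.1.1.2.2]
5. s(s(s(f(c, f(c, s(c))))))  →  s(s(s(f(c, s(c)))))   [R2 at 1.1.1.2]
6. s(s(s(f(c, s(c)))))  →  s(s(s(s(c))))   [R2 at 1.1.1]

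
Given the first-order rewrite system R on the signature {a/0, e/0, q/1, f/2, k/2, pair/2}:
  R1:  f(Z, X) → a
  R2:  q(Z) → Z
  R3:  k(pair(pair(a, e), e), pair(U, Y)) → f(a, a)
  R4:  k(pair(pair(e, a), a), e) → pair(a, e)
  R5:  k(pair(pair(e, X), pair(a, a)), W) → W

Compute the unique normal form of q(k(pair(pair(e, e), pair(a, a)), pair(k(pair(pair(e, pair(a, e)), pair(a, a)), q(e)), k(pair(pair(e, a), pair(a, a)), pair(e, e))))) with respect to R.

1. q(k(pair(pair(e, e), pair(a, a)), pair(k(pair(pair(e, pair(a, e)), pair(a, a)), q(e)), k(pair(pair(e, a), pair(a, a)), pair(e, e)))))  →  k(pair(pair(e, e), pair(a, a)), pair(k(pair(pair(e, pair(a, e)), pair(a, a)), q(e)), k(pair(pair(e, a), pair(a, a)), pair(e, e))))   [R2 at ε]
2. k(pair(pair(e, e), pair(a, a)), pair(k(pair(pair(e, pair(a, e)), pair(a, a)), q(e)), k(pair(pair(e, a), pair(a, a)), pair(e, e))))  →  pair(k(pair(pair(e, pair(a, e)), pair(a, a)), q(e)), k(pair(pair(e, a), pair(a, a)), pair(e, e)))   [R5 at ε]
3. pair(k(pair(pair(e, pair(a, e)), pair(a, a)), q(e)), k(pair(pair(e, a), pair(a, a)), pair(e, e)))  →  pair(q(e), k(pair(pair(e, a), pair(a, a)), pair(e, e)))   [R5 at 1]
4. pair(q(e), k(pair(pair(e, a), pair(a, a)), pair(e, e)))  →  pair(e, k(pair(pair(e, a), pair(a, a)), pair(e, e)))   [R2 at 1]
5. pair(e, k(pair(pair(e, a), pair(a, a)), pair(e, e)))  →  pair(e, pair(e, e))   [R5 at 2]

pair(e, pair(e, e))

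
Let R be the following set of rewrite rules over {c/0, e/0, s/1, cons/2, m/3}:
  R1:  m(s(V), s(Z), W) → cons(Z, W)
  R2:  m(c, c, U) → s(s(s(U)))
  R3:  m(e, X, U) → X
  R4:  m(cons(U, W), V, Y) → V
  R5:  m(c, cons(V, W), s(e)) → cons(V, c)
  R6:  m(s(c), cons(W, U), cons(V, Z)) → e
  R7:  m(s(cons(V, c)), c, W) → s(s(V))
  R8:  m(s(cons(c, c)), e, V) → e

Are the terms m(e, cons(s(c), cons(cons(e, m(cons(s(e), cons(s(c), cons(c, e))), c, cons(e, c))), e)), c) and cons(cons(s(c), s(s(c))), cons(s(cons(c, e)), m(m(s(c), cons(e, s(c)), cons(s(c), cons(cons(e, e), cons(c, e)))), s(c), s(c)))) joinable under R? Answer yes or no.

no — NF(t₁) = cons(s(c), cons(cons(e, c), e)), NF(t₂) = cons(cons(s(c), s(s(c))), cons(s(cons(c, e)), s(c)))

Reduce t₁ = m(e, cons(s(c), cons(cons(e, m(cons(s(e), cons(s(c), cons(c, e))), c, cons(e, c))), e)), c):
1. m(e, cons(s(c), cons(cons(e, m(cons(s(e), cons(s(c), cons(c, e))), c, cons(e, c))), e)), c)  →  cons(s(c), cons(cons(e, m(cons(s(e), cons(s(c), cons(c, e))), c, cons(e, c))), e))   [R3 at ε]
2. cons(s(c), cons(cons(e, m(cons(s(e), cons(s(c), cons(c, e))), c, cons(e, c))), e))  →  cons(s(c), cons(cons(e, c), e))   [R4 at 2.1.2]

Reduce t₂ = cons(cons(s(c), s(s(c))), cons(s(cons(c, e)), m(m(s(c), cons(e, s(c)), cons(s(c), cons(cons(e, e), cons(c, e)))), s(c), s(c)))):
1. cons(cons(s(c), s(s(c))), cons(s(cons(c, e)), m(m(s(c), cons(e, s(c)), cons(s(c), cons(cons(e, e), cons(c, e)))), s(c), s(c))))  →  cons(cons(s(c), s(s(c))), cons(s(cons(c, e)), m(e, s(c), s(c))))   [R6 at 2.2.1]
2. cons(cons(s(c), s(s(c))), cons(s(cons(c, e)), m(e, s(c), s(c))))  →  cons(cons(s(c), s(s(c))), cons(s(cons(c, e)), s(c)))   [R3 at 2.2]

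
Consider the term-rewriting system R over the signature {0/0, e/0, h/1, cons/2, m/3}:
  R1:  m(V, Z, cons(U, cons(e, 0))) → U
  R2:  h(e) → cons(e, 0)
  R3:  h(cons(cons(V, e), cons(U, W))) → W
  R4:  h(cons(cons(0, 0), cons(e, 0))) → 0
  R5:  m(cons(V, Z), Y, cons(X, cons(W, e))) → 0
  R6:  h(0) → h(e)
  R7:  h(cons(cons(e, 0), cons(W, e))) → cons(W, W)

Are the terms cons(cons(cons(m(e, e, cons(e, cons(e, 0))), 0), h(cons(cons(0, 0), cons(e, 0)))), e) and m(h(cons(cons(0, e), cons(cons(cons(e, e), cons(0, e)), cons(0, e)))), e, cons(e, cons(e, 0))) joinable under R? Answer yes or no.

no — NF(t₁) = cons(cons(cons(e, 0), 0), e), NF(t₂) = e

Reduce t₁ = cons(cons(cons(m(e, e, cons(e, cons(e, 0))), 0), h(cons(cons(0, 0), cons(e, 0)))), e):
1. cons(cons(cons(m(e, e, cons(e, cons(e, 0))), 0), h(cons(cons(0, 0), cons(e, 0)))), e)  →  cons(cons(cons(e, 0), h(cons(cons(0, 0), cons(e, 0)))), e)   [R1 at 1.1.1]
2. cons(cons(cons(e, 0), h(cons(cons(0, 0), cons(e, 0)))), e)  →  cons(cons(cons(e, 0), 0), e)   [R4 at 1.2]

Reduce t₂ = m(h(cons(cons(0, e), cons(cons(cons(e, e), cons(0, e)), cons(0, e)))), e, cons(e, cons(e, 0))):
1. m(h(cons(cons(0, e), cons(cons(cons(e, e), cons(0, e)), cons(0, e)))), e, cons(e, cons(e, 0)))  →  e   [R1 at ε]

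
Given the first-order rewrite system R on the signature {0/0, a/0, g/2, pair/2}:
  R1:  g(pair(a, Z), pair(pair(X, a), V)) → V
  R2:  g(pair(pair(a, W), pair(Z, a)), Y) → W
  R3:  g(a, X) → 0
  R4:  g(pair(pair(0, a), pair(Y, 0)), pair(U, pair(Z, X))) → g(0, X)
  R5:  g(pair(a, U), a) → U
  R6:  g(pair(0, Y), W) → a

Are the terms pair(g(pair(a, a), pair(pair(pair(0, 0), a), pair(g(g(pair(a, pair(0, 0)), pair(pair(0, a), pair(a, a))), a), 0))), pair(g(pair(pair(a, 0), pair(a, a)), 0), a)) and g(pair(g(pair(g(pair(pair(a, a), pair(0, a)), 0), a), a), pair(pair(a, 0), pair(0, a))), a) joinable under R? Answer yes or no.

yes — NF(t₁) = pair(pair(a, 0), pair(0, a)), NF(t₂) = pair(pair(a, 0), pair(0, a))

Reduce t₁ = pair(g(pair(a, a), pair(pair(pair(0, 0), a), pair(g(g(pair(a, pair(0, 0)), pair(pair(0, a), pair(a, a))), a), 0))), pair(g(pair(pair(a, 0), pair(a, a)), 0), a)):
1. pair(g(pair(a, a), pair(pair(pair(0, 0), a), pair(g(g(pair(a, pair(0, 0)), pair(pair(0, a), pair(a, a))), a), 0))), pair(g(pair(pair(a, 0), pair(a, a)), 0), a))  →  pair(pair(g(g(pair(a, pair(0, 0)), pair(pair(0, a), pair(a, a))), a), 0), pair(g(pair(pair(a, 0), pair(a, a)), 0), a))   [R1 at 1]
2. pair(pair(g(g(pair(a, pair(0, 0)), pair(pair(0, a), pair(a, a))), a), 0), pair(g(pair(pair(a, 0), pair(a, a)), 0), a))  →  pair(pair(g(pair(a, a), a), 0), pair(g(pair(pair(a, 0), pair(a, a)), 0), a))   [R1 at 1.1.1]
3. pair(pair(g(pair(a, a), a), 0), pair(g(pair(pair(a, 0), pair(a, a)), 0), a))  →  pair(pair(a, 0), pair(g(pair(pair(a, 0), pair(a, a)), 0), a))   [R5 at 1.1]
4. pair(pair(a, 0), pair(g(pair(pair(a, 0), pair(a, a)), 0), a))  →  pair(pair(a, 0), pair(0, a))   [R2 at 2.1]

Reduce t₂ = g(pair(g(pair(g(pair(pair(a, a), pair(0, a)), 0), a), a), pair(pair(a, 0), pair(0, a))), a):
1. g(pair(g(pair(g(pair(pair(a, a), pair(0, a)), 0), a), a), pair(pair(a, 0), pair(0, a))), a)  →  g(pair(g(pair(a, a), a), pair(pair(a, 0), pair(0, a))), a)   [R2 at 1.1.1.1]
2. g(pair(g(pair(a, a), a), pair(pair(a, 0), pair(0, a))), a)  →  g(pair(a, pair(pair(a, 0), pair(0, a))), a)   [R5 at 1.1]
3. g(pair(a, pair(pair(a, 0), pair(0, a))), a)  →  pair(pair(a, 0), pair(0, a))   [R5 at ε]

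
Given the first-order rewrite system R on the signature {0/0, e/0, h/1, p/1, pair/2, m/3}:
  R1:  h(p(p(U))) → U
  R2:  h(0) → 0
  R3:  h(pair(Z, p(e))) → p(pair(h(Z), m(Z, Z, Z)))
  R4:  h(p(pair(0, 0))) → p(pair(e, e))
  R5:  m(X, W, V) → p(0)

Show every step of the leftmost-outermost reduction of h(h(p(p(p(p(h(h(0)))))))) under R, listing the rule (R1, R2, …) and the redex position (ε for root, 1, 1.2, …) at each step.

1. h(h(p(p(p(p(h(h(0))))))))  →  h(p(p(h(h(0)))))   [R1 at 1]
2. h(p(p(h(h(0)))))  →  h(h(0))   [R1 at ε]
3. h(h(0))  →  h(0)   [R2 at 1]
4. h(0)  →  0   [R2 at ε]

0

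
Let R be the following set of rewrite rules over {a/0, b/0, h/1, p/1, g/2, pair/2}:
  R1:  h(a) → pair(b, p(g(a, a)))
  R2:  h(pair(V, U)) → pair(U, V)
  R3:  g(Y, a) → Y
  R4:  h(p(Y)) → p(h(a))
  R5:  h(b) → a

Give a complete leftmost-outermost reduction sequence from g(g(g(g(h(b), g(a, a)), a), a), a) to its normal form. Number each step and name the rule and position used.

a

1. g(g(g(g(h(b), g(a, a)), a), a), a)  →  g(g(g(h(b), g(a, a)), a), a)   [R3 at ε]
2. g(g(g(h(b), g(a, a)), a), a)  →  g(g(h(b), g(a, a)), a)   [R3 at ε]
3. g(g(h(b), g(a, a)), a)  →  g(h(b), g(a, a))   [R3 at ε]
4. g(h(b), g(a, a))  →  g(a, g(a, a))   [R5 at 1]
5. g(a, g(a, a))  →  g(a, a)   [R3 at 2]
6. g(a, a)  →  a   [R3 at ε]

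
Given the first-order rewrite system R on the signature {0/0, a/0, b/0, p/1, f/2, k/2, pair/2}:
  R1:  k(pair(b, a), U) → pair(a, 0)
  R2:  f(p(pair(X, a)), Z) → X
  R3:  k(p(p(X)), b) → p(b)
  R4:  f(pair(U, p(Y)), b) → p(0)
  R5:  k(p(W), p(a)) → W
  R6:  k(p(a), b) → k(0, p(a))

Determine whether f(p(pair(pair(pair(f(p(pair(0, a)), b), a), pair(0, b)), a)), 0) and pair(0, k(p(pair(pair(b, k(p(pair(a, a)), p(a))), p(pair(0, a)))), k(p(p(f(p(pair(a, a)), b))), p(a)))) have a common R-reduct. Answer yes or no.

Reduce t₁ = f(p(pair(pair(pair(f(p(pair(0, a)), b), a), pair(0, b)), a)), 0):
1. f(p(pair(pair(pair(f(p(pair(0, a)), b), a), pair(0, b)), a)), 0)  →  pair(pair(f(p(pair(0, a)), b), a), pair(0, b))   [R2 at ε]
2. pair(pair(f(p(pair(0, a)), b), a), pair(0, b))  →  pair(pair(0, a), pair(0, b))   [R2 at 1.1]

Reduce t₂ = pair(0, k(p(pair(pair(b, k(p(pair(a, a)), p(a))), p(pair(0, a)))), k(p(p(f(p(pair(a, a)), b))), p(a)))):
1. pair(0, k(p(pair(pair(b, k(p(pair(a, a)), p(a))), p(pair(0, a)))), k(p(p(f(p(pair(a, a)), b))), p(a))))  →  pair(0, k(p(pair(pair(b, pair(a, a)), p(pair(0, a)))), k(p(p(f(p(pair(a, a)), b))), p(a))))   [R5 at 2.1.1.1.2]
2. pair(0, k(p(pair(pair(b, pair(a, a)), p(pair(0, a)))), k(p(p(f(p(pair(a, a)), b))), p(a))))  →  pair(0, k(p(pair(pair(b, pair(a, a)), p(pair(0, a)))), p(f(p(pair(a, a)), b))))   [R5 at 2.2]
3. pair(0, k(p(pair(pair(b, pair(a, a)), p(pair(0, a)))), p(f(p(pair(a, a)), b))))  →  pair(0, k(p(pair(pair(b, pair(a, a)), p(pair(0, a)))), p(a)))   [R2 at 2.2.1]
4. pair(0, k(p(pair(pair(b, pair(a, a)), p(pair(0, a)))), p(a)))  →  pair(0, pair(pair(b, pair(a, a)), p(pair(0, a))))   [R5 at 2]

no — NF(t₁) = pair(pair(0, a), pair(0, b)), NF(t₂) = pair(0, pair(pair(b, pair(a, a)), p(pair(0, a))))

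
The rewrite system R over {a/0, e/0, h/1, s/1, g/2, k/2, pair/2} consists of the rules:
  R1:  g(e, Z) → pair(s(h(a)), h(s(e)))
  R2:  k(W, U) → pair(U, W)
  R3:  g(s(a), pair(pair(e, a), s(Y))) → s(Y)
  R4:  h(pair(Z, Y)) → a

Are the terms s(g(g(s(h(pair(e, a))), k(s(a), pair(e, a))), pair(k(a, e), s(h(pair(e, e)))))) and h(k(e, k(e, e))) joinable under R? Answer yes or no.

no — NF(t₁) = s(s(a)), NF(t₂) = a

Reduce t₁ = s(g(g(s(h(pair(e, a))), k(s(a), pair(e, a))), pair(k(a, e), s(h(pair(e, e)))))):
1. s(g(g(s(h(pair(e, a))), k(s(a), pair(e, a))), pair(k(a, e), s(h(pair(e, e))))))  →  s(g(g(s(a), k(s(a), pair(e, a))), pair(k(a, e), s(h(pair(e, e))))))   [R4 at 1.1.1.1]
2. s(g(g(s(a), k(s(a), pair(e, a))), pair(k(a, e), s(h(pair(e, e))))))  →  s(g(g(s(a), pair(pair(e, a), s(a))), pair(k(a, e), s(h(pair(e, e))))))   [R2 at 1.1.2]
3. s(g(g(s(a), pair(pair(e, a), s(a))), pair(k(a, e), s(h(pair(e, e))))))  →  s(g(s(a), pair(k(a, e), s(h(pair(e, e))))))   [R3 at 1.1]
4. s(g(s(a), pair(k(a, e), s(h(pair(e, e))))))  →  s(g(s(a), pair(pair(e, a), s(h(pair(e, e))))))   [R2 at 1.2.1]
5. s(g(s(a), pair(pair(e, a), s(h(pair(e, e))))))  →  s(s(h(pair(e, e))))   [R3 at 1]
6. s(s(h(pair(e, e))))  →  s(s(a))   [R4 at 1.1]

Reduce t₂ = h(k(e, k(e, e))):
1. h(k(e, k(e, e)))  →  h(pair(k(e, e), e))   [R2 at 1]
2. h(pair(k(e, e), e))  →  a   [R4 at ε]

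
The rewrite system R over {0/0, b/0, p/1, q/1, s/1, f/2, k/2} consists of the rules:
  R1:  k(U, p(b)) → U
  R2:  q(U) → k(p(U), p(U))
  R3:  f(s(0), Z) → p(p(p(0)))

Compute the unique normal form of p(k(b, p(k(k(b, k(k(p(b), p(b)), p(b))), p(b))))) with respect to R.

1. p(k(b, p(k(k(b, k(k(p(b), p(b)), p(b))), p(b)))))  →  p(k(b, p(k(b, k(k(p(b), p(b)), p(b))))))   [R1 at 1.2.1]
2. p(k(b, p(k(b, k(k(p(b), p(b)), p(b))))))  →  p(k(b, p(k(b, k(p(b), p(b))))))   [R1 at 1.2.1.2]
3. p(k(b, p(k(b, k(p(b), p(b))))))  →  p(k(b, p(k(b, p(b)))))   [R1 at 1.2.1.2]
4. p(k(b, p(k(b, p(b)))))  →  p(k(b, p(b)))   [R1 at 1.2.1]
5. p(k(b, p(b)))  →  p(b)   [R1 at 1]

p(b)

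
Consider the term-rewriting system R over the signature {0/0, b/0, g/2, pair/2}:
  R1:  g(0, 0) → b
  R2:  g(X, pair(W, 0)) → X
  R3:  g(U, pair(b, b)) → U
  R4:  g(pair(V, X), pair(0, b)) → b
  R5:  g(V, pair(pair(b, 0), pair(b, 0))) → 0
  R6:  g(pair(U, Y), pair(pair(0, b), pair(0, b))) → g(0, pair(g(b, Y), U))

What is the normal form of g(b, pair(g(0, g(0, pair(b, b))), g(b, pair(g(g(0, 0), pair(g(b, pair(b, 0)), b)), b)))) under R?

1. g(b, pair(g(0, g(0, pair(b, b))), g(b, pair(g(g(0, 0), pair(g(b, pair(b, 0)), b)), b))))  →  g(b, pair(g(0, 0), g(b, pair(g(g(0, 0), pair(g(b, pair(b, 0)), b)), b))))   [R3 at 2.1.2]
2. g(b, pair(g(0, 0), g(b, pair(g(g(0, 0), pair(g(b, pair(b, 0)), b)), b))))  →  g(b, pair(b, g(b, pair(g(g(0, 0), pair(g(b, pair(b, 0)), b)), b))))   [R1 at 2.1]
3. g(b, pair(b, g(b, pair(g(g(0, 0), pair(g(b, pair(b, 0)), b)), b))))  →  g(b, pair(b, g(b, pair(g(b, pair(g(b, pair(b, 0)), b)), b))))   [R1 at 2.2.2.1.1]
4. g(b, pair(b, g(b, pair(g(b, pair(g(b, pair(b, 0)), b)), b))))  →  g(b, pair(b, g(b, pair(g(b, pair(b, b)), b))))   [R2 at 2.2.2.1.2.1]
5. g(b, pair(b, g(b, pair(g(b, pair(b, b)), b))))  →  g(b, pair(b, g(b, pair(b, b))))   [R3 at 2.2.2.1]
6. g(b, pair(b, g(b, pair(b, b))))  →  g(b, pair(b, b))   [R3 at 2.2]
7. g(b, pair(b, b))  →  b   [R3 at ε]

b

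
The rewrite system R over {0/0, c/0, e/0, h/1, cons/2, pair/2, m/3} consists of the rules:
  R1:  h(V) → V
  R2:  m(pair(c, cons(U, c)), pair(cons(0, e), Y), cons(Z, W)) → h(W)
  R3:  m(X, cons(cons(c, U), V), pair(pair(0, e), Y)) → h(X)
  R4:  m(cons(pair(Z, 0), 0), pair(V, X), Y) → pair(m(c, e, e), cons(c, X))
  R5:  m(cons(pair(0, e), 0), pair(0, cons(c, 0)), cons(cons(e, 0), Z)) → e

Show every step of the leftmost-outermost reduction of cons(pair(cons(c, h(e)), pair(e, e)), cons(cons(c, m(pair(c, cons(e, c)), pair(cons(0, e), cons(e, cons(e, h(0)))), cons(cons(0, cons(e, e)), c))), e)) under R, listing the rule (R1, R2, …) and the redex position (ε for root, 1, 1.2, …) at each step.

cons(pair(cons(c, e), pair(e, e)), cons(cons(c, c), e))

1. cons(pair(cons(c, h(e)), pair(e, e)), cons(cons(c, m(pair(c, cons(e, c)), pair(cons(0, e), cons(e, cons(e, h(0)))), cons(cons(0, cons(e, e)), c))), e))  →  cons(pair(cons(c, e), pair(e, e)), cons(cons(c, m(pair(c, cons(e, c)), pair(cons(0, e), cons(e, cons(e, h(0)))), cons(cons(0, cons(e, e)), c))), e))   [R1 at 1.1.2]
2. cons(pair(cons(c, e), pair(e, e)), cons(cons(c, m(pair(c, cons(e, c)), pair(cons(0, e), cons(e, cons(e, h(0)))), cons(cons(0, cons(e, e)), c))), e))  →  cons(pair(cons(c, e), pair(e, e)), cons(cons(c, h(c)), e))   [R2 at 2.1.2]
3. cons(pair(cons(c, e), pair(e, e)), cons(cons(c, h(c)), e))  →  cons(pair(cons(c, e), pair(e, e)), cons(cons(c, c), e))   [R1 at 2.1.2]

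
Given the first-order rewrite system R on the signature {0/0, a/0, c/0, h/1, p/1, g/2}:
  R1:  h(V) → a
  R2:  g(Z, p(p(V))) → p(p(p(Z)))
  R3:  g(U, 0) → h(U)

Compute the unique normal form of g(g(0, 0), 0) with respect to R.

a

1. g(g(0, 0), 0)  →  h(g(0, 0))   [R3 at ε]
2. h(g(0, 0))  →  a   [R1 at ε]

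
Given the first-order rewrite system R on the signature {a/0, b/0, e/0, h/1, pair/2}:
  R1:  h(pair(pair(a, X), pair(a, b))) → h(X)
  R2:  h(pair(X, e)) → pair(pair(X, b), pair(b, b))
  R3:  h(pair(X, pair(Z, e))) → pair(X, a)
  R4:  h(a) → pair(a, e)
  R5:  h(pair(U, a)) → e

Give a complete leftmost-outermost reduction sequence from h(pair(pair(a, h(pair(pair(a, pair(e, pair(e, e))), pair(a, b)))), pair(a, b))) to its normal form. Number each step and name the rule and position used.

1. h(pair(pair(a, h(pair(pair(a, pair(e, pair(e, e))), pair(a, b)))), pair(a, b)))  →  h(h(pair(pair(a, pair(e, pair(e, e))), pair(a, b))))   [R1 at ε]
2. h(h(pair(pair(a, pair(e, pair(e, e))), pair(a, b))))  →  h(h(pair(e, pair(e, e))))   [R1 at 1]
3. h(h(pair(e, pair(e, e))))  →  h(pair(e, a))   [R3 at 1]
4. h(pair(e, a))  →  e   [R5 at ε]

e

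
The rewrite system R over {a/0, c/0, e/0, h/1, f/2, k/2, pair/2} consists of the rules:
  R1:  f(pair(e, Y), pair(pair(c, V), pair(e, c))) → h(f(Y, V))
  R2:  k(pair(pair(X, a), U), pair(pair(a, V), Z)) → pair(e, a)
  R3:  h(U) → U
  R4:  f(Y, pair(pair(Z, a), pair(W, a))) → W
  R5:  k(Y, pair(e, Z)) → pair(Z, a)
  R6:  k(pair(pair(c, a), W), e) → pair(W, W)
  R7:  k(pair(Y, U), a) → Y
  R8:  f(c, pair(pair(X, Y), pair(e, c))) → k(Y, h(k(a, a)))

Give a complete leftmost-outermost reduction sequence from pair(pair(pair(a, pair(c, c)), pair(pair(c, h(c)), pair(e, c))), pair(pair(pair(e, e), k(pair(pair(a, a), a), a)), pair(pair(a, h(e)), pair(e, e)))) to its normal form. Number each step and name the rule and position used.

1. pair(pair(pair(a, pair(c, c)), pair(pair(c, h(c)), pair(e, c))), pair(pair(pair(e, e), k(pair(pair(a, a), a), a)), pair(pair(a, h(e)), pair(e, e))))  →  pair(pair(pair(a, pair(c, c)), pair(pair(c, c), pair(e, c))), pair(pair(pair(e, e), k(pair(pair(a, a), a), a)), pair(pair(a, h(e)), pair(e, e))))   [R3 at 1.2.1.2]
2. pair(pair(pair(a, pair(c, c)), pair(pair(c, c), pair(e, c))), pair(pair(pair(e, e), k(pair(pair(a, a), a), a)), pair(pair(a, h(e)), pair(e, e))))  →  pair(pair(pair(a, pair(c, c)), pair(pair(c, c), pair(e, c))), pair(pair(pair(e, e), pair(a, a)), pair(pair(a, h(e)), pair(e, e))))   [R7 at 2.1.2]
3. pair(pair(pair(a, pair(c, c)), pair(pair(c, c), pair(e, c))), pair(pair(pair(e, e), pair(a, a)), pair(pair(a, h(e)), pair(e, e))))  →  pair(pair(pair(a, pair(c, c)), pair(pair(c, c), pair(e, c))), pair(pair(pair(e, e), pair(a, a)), pair(pair(a, e), pair(e, e))))   [R3 at 2.2.1.2]

pair(pair(pair(a, pair(c, c)), pair(pair(c, c), pair(e, c))), pair(pair(pair(e, e), pair(a, a)), pair(pair(a, e), pair(e, e))))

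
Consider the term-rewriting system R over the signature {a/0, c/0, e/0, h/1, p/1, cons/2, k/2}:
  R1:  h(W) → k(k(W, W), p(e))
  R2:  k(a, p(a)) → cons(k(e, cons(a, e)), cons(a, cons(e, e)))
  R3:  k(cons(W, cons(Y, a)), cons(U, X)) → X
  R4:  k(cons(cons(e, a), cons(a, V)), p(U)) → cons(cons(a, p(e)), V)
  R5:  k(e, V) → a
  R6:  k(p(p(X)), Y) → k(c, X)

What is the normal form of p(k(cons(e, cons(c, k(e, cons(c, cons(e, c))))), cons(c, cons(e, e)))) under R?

1. p(k(cons(e, cons(c, k(e, cons(c, cons(e, c))))), cons(c, cons(e, e))))  →  p(k(cons(e, cons(c, a)), cons(c, cons(e, e))))   [R5 at 1.1.2.2]
2. p(k(cons(e, cons(c, a)), cons(c, cons(e, e))))  →  p(cons(e, e))   [R3 at 1]

p(cons(e, e))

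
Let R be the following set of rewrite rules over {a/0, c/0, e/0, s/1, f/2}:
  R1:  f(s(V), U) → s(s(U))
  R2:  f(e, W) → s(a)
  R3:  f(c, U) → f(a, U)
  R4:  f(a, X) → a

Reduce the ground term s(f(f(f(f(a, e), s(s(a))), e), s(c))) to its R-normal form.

1. s(f(f(f(f(a, e), s(s(a))), e), s(c)))  →  s(f(f(f(a, s(s(a))), e), s(c)))   [R4 at 1.1.1.1]
2. s(f(f(f(a, s(s(a))), e), s(c)))  →  s(f(f(a, e), s(c)))   [R4 at 1.1.1]
3. s(f(f(a, e), s(c)))  →  s(f(a, s(c)))   [R4 at 1.1]
4. s(f(a, s(c)))  →  s(a)   [R4 at 1]

s(a)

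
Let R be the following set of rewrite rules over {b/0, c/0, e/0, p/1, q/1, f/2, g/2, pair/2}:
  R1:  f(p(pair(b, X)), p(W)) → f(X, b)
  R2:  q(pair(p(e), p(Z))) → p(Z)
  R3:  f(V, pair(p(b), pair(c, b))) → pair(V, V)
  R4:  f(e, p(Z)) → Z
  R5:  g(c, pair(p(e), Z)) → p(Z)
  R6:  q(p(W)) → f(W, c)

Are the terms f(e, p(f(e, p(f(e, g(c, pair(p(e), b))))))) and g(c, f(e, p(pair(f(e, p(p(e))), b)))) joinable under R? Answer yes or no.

no — NF(t₁) = b, NF(t₂) = p(b)

Reduce t₁ = f(e, p(f(e, p(f(e, g(c, pair(p(e), b))))))):
1. f(e, p(f(e, p(f(e, g(c, pair(p(e), b)))))))  →  f(e, p(f(e, g(c, pair(p(e), b)))))   [R4 at ε]
2. f(e, p(f(e, g(c, pair(p(e), b)))))  →  f(e, g(c, pair(p(e), b)))   [R4 at ε]
3. f(e, g(c, pair(p(e), b)))  →  f(e, p(b))   [R5 at 2]
4. f(e, p(b))  →  b   [R4 at ε]

Reduce t₂ = g(c, f(e, p(pair(f(e, p(p(e))), b)))):
1. g(c, f(e, p(pair(f(e, p(p(e))), b))))  →  g(c, pair(f(e, p(p(e))), b))   [R4 at 2]
2. g(c, pair(f(e, p(p(e))), b))  →  g(c, pair(p(e), b))   [R4 at 2.1]
3. g(c, pair(p(e), b))  →  p(b)   [R5 at ε]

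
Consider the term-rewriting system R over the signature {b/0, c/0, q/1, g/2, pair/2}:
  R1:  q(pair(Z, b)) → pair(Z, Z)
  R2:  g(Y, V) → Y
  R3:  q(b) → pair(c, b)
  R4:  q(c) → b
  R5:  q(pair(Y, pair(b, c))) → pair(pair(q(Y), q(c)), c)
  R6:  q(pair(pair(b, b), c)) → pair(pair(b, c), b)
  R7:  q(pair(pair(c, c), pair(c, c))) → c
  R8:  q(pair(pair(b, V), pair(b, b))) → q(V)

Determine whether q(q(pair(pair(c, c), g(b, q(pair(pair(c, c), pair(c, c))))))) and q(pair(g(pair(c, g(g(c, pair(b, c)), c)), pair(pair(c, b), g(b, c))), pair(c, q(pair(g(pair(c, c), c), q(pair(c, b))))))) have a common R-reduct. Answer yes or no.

yes — NF(t₁) = c, NF(t₂) = c

Reduce t₁ = q(q(pair(pair(c, c), g(b, q(pair(pair(c, c), pair(c, c))))))):
1. q(q(pair(pair(c, c), g(b, q(pair(pair(c, c), pair(c, c)))))))  →  q(q(pair(pair(c, c), b)))   [R2 at 1.1.2]
2. q(q(pair(pair(c, c), b)))  →  q(pair(pair(c, c), pair(c, c)))   [R1 at 1]
3. q(pair(pair(c, c), pair(c, c)))  →  c   [R7 at ε]

Reduce t₂ = q(pair(g(pair(c, g(g(c, pair(b, c)), c)), pair(pair(c, b), g(b, c))), pair(c, q(pair(g(pair(c, c), c), q(pair(c, b))))))):
1. q(pair(g(pair(c, g(g(c, pair(b, c)), c)), pair(pair(c, b), g(b, c))), pair(c, q(pair(g(pair(c, c), c), q(pair(c, b)))))))  →  q(pair(pair(c, g(g(c, pair(b, c)), c)), pair(c, q(pair(g(pair(c, c), c), q(pair(c, b)))))))   [R2 at 1.1]
2. q(pair(pair(c, g(g(c, pair(b, c)), c)), pair(c, q(pair(g(pair(c, c), c), q(pair(c, b)))))))  →  q(pair(pair(c, g(c, pair(b, c))), pair(c, q(pair(g(pair(c, c), c), q(pair(c, b)))))))   [R2 at 1.1.2]
3. q(pair(pair(c, g(c, pair(b, c))), pair(c, q(pair(g(pair(c, c), c), q(pair(c, b)))))))  →  q(pair(pair(c, c), pair(c, q(pair(g(pair(c, c), c), q(pair(c, b)))))))   [R2 at 1.1.2]
4. q(pair(pair(c, c), pair(c, q(pair(g(pair(c, c), c), q(pair(c, b)))))))  →  q(pair(pair(c, c), pair(c, q(pair(pair(c, c), q(pair(c, b)))))))   [R2 at 1.2.2.1.1]
5. q(pair(pair(c, c), pair(c, q(pair(pair(c, c), q(pair(c, b)))))))  →  q(pair(pair(c, c), pair(c, q(pair(pair(c, c), pair(c, c))))))   [R1 at 1.2.2.1.2]
6. q(pair(pair(c, c), pair(c, q(pair(pair(c, c), pair(c, c))))))  →  q(pair(pair(c, c), pair(c, c)))   [R7 at 1.2.2]
7. q(pair(pair(c, c), pair(c, c)))  →  c   [R7 at ε]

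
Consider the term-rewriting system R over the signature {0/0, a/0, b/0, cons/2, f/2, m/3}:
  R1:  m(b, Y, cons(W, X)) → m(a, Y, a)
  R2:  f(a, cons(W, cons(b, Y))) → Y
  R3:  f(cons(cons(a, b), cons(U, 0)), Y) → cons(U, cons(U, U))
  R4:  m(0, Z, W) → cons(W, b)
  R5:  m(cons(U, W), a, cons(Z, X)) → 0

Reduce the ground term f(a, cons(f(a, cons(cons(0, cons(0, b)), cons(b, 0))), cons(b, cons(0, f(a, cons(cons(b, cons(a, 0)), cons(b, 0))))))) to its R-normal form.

1. f(a, cons(f(a, cons(cons(0, cons(0, b)), cons(b, 0))), cons(b, cons(0, f(a, cons(cons(b, cons(a, 0)), cons(b, 0)))))))  →  cons(0, f(a, cons(cons(b, cons(a, 0)), cons(b, 0))))   [R2 at ε]
2. cons(0, f(a, cons(cons(b, cons(a, 0)), cons(b, 0))))  →  cons(0, 0)   [R2 at 2]

cons(0, 0)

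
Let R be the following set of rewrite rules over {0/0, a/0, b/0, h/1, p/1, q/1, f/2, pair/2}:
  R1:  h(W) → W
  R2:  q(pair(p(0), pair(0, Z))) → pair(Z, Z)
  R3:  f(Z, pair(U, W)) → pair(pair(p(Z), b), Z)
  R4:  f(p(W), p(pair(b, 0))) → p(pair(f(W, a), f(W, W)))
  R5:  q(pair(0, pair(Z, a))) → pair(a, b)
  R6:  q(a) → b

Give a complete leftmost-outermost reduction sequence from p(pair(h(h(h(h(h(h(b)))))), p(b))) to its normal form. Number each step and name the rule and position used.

p(pair(b, p(b)))

1. p(pair(h(h(h(h(h(h(b)))))), p(b)))  →  p(pair(h(h(h(h(h(b))))), p(b)))   [R1 at 1.1]
2. p(pair(h(h(h(h(h(b))))), p(b)))  →  p(pair(h(h(h(h(b)))), p(b)))   [R1 at 1.1]
3. p(pair(h(h(h(h(b)))), p(b)))  →  p(pair(h(h(h(b))), p(b)))   [R1 at 1.1]
4. p(pair(h(h(h(b))), p(b)))  →  p(pair(h(h(b)), p(b)))   [R1 at 1.1]
5. p(pair(h(h(b)), p(b)))  →  p(pair(h(b), p(b)))   [R1 at 1.1]
6. p(pair(h(b), p(b)))  →  p(pair(b, p(b)))   [R1 at 1.1]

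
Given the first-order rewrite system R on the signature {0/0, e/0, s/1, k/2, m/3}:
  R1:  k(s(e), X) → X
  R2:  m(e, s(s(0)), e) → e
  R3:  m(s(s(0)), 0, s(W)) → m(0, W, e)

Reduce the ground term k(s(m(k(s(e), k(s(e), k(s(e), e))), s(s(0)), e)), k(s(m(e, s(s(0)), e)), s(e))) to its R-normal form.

1. k(s(m(k(s(e), k(s(e), k(s(e), e))), s(s(0)), e)), k(s(m(e, s(s(0)), e)), s(e)))  →  k(s(m(k(s(e), k(s(e), e)), s(s(0)), e)), k(s(m(e, s(s(0)), e)), s(e)))   [R1 at 1.1.1]
2. k(s(m(k(s(e), k(s(e), e)), s(s(0)), e)), k(s(m(e, s(s(0)), e)), s(e)))  →  k(s(m(k(s(e), e), s(s(0)), e)), k(s(m(e, s(s(0)), e)), s(e)))   [R1 at 1.1.1]
3. k(s(m(k(s(e), e), s(s(0)), e)), k(s(m(e, s(s(0)), e)), s(e)))  →  k(s(m(e, s(s(0)), e)), k(s(m(e, s(s(0)), e)), s(e)))   [R1 at 1.1.1]
4. k(s(m(e, s(s(0)), e)), k(s(m(e, s(s(0)), e)), s(e)))  →  k(s(e), k(s(m(e, s(s(0)), e)), s(e)))   [R2 at 1.1]
5. k(s(e), k(s(m(e, s(s(0)), e)), s(e)))  →  k(s(m(e, s(s(0)), e)), s(e))   [R1 at ε]
6. k(s(m(e, s(s(0)), e)), s(e))  →  k(s(e), s(e))   [R2 at 1.1]
7. k(s(e), s(e))  →  s(e)   [R1 at ε]

s(e)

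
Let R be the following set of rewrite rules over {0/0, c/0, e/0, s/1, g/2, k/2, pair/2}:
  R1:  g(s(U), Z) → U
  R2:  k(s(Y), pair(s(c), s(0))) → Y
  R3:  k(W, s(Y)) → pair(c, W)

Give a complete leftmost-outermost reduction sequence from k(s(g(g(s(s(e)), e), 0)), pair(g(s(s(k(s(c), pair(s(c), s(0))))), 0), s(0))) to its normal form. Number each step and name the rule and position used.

1. k(s(g(g(s(s(e)), e), 0)), pair(g(s(s(k(s(c), pair(s(c), s(0))))), 0), s(0)))  →  k(s(g(s(e), 0)), pair(g(s(s(k(s(c), pair(s(c), s(0))))), 0), s(0)))   [R1 at 1.1.1]
2. k(s(g(s(e), 0)), pair(g(s(s(k(s(c), pair(s(c), s(0))))), 0), s(0)))  →  k(s(e), pair(g(s(s(k(s(c), pair(s(c), s(0))))), 0), s(0)))   [R1 at 1.1]
3. k(s(e), pair(g(s(s(k(s(c), pair(s(c), s(0))))), 0), s(0)))  →  k(s(e), pair(s(k(s(c), pair(s(c), s(0)))), s(0)))   [R1 at 2.1]
4. k(s(e), pair(s(k(s(c), pair(s(c), s(0)))), s(0)))  →  k(s(e), pair(s(c), s(0)))   [R2 at 2.1.1]
5. k(s(e), pair(s(c), s(0)))  →  e   [R2 at ε]

e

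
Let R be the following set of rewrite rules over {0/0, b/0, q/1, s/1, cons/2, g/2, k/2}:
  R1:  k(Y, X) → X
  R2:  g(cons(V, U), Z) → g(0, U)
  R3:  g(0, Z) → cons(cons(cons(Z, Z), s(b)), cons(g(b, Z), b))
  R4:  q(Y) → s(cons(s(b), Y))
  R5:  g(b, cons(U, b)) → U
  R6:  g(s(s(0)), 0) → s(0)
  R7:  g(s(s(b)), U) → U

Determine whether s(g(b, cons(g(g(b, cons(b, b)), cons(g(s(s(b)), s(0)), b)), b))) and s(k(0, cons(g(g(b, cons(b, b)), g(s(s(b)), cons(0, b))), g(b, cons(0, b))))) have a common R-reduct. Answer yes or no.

Reduce t₁ = s(g(b, cons(g(g(b, cons(b, b)), cons(g(s(s(b)), s(0)), b)), b))):
1. s(g(b, cons(g(g(b, cons(b, b)), cons(g(s(s(b)), s(0)), b)), b)))  →  s(g(g(b, cons(b, b)), cons(g(s(s(b)), s(0)), b)))   [R5 at 1]
2. s(g(g(b, cons(b, b)), cons(g(s(s(b)), s(0)), b)))  →  s(g(b, cons(g(s(s(b)), s(0)), b)))   [R5 at 1.1]
3. s(g(b, cons(g(s(s(b)), s(0)), b)))  →  s(g(s(s(b)), s(0)))   [R5 at 1]
4. s(g(s(s(b)), s(0)))  →  s(s(0))   [R7 at 1]

Reduce t₂ = s(k(0, cons(g(g(b, cons(b, b)), g(s(s(b)), cons(0, b))), g(b, cons(0, b))))):
1. s(k(0, cons(g(g(b, cons(b, b)), g(s(s(b)), cons(0, b))), g(b, cons(0, b)))))  →  s(cons(g(g(b, cons(b, b)), g(s(s(b)), cons(0, b))), g(b, cons(0, b))))   [R1 at 1]
2. s(cons(g(g(b, cons(b, b)), g(s(s(b)), cons(0, b))), g(b, cons(0, b))))  →  s(cons(g(b, g(s(s(b)), cons(0, b))), g(b, cons(0, b))))   [R5 at 1.1.1]
3. s(cons(g(b, g(s(s(b)), cons(0, b))), g(b, cons(0, b))))  →  s(cons(g(b, cons(0, b)), g(b, cons(0, b))))   [R7 at 1.1.2]
4. s(cons(g(b, cons(0, b)), g(b, cons(0, b))))  →  s(cons(0, g(b, cons(0, b))))   [R5 at 1.1]
5. s(cons(0, g(b, cons(0, b))))  →  s(cons(0, 0))   [R5 at 1.2]

no — NF(t₁) = s(s(0)), NF(t₂) = s(cons(0, 0))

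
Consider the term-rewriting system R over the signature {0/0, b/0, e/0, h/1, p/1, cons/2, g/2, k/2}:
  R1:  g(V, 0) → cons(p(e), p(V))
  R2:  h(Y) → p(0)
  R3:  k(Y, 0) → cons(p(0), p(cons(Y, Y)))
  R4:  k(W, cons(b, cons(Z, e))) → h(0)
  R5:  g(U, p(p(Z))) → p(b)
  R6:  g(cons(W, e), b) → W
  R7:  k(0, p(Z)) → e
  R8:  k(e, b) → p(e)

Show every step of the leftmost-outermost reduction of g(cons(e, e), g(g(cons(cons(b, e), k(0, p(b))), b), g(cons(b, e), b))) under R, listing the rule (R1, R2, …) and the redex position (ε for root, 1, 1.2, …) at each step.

e

1. g(cons(e, e), g(g(cons(cons(b, e), k(0, p(b))), b), g(cons(b, e), b)))  →  g(cons(e, e), g(g(cons(cons(b, e), e), b), g(cons(b, e), b)))   [R7 at 2.1.1.2]
2. g(cons(e, e), g(g(cons(cons(b, e), e), b), g(cons(b, e), b)))  →  g(cons(e, e), g(cons(b, e), g(cons(b, e), b)))   [R6 at 2.1]
3. g(cons(e, e), g(cons(b, e), g(cons(b, e), b)))  →  g(cons(e, e), g(cons(b, e), b))   [R6 at 2.2]
4. g(cons(e, e), g(cons(b, e), b))  →  g(cons(e, e), b)   [R6 at 2]
5. g(cons(e, e), b)  →  e   [R6 at ε]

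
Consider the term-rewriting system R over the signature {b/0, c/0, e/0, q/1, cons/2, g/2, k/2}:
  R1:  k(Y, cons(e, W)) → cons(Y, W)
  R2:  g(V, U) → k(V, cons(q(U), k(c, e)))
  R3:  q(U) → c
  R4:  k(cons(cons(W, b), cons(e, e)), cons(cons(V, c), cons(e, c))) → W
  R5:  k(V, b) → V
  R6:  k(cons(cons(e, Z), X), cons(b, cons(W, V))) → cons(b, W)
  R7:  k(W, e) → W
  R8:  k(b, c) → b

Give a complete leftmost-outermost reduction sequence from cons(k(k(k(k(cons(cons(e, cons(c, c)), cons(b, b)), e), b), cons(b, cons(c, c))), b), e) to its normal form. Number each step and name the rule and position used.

cons(cons(b, c), e)

1. cons(k(k(k(k(cons(cons(e, cons(c, c)), cons(b, b)), e), b), cons(b, cons(c, c))), b), e)  →  cons(k(k(k(cons(cons(e, cons(c, c)), cons(b, b)), e), b), cons(b, cons(c, c))), e)   [R5 at 1]
2. cons(k(k(k(cons(cons(e, cons(c, c)), cons(b, b)), e), b), cons(b, cons(c, c))), e)  →  cons(k(k(cons(cons(e, cons(c, c)), cons(b, b)), e), cons(b, cons(c, c))), e)   [R5 at 1.1]
3. cons(k(k(cons(cons(e, cons(c, c)), cons(b, b)), e), cons(b, cons(c, c))), e)  →  cons(k(cons(cons(e, cons(c, c)), cons(b, b)), cons(b, cons(c, c))), e)   [R7 at 1.1]
4. cons(k(cons(cons(e, cons(c, c)), cons(b, b)), cons(b, cons(c, c))), e)  →  cons(cons(b, c), e)   [R6 at 1]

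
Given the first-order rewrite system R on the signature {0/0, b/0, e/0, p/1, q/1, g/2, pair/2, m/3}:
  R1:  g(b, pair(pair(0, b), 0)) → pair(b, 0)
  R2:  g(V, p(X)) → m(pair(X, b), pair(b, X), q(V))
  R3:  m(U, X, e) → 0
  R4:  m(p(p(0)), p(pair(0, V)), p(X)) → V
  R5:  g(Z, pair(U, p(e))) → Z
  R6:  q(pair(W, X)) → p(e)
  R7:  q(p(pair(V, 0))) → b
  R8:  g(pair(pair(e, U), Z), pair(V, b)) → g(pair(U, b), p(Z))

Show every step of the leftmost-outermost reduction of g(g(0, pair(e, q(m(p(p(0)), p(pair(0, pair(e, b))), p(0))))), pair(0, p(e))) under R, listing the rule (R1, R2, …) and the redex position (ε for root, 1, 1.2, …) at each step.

1. g(g(0, pair(e, q(m(p(p(0)), p(pair(0, pair(e, b))), p(0))))), pair(0, p(e)))  →  g(0, pair(e, q(m(p(p(0)), p(pair(0, pair(e, b))), p(0)))))   [R5 at ε]
2. g(0, pair(e, q(m(p(p(0)), p(pair(0, pair(e, b))), p(0)))))  →  g(0, pair(e, q(pair(e, b))))   [R4 at 2.2.1]
3. g(0, pair(e, q(pair(e, b))))  →  g(0, pair(e, p(e)))   [R6 at 2.2]
4. g(0, pair(e, p(e)))  →  0   [R5 at ε]

0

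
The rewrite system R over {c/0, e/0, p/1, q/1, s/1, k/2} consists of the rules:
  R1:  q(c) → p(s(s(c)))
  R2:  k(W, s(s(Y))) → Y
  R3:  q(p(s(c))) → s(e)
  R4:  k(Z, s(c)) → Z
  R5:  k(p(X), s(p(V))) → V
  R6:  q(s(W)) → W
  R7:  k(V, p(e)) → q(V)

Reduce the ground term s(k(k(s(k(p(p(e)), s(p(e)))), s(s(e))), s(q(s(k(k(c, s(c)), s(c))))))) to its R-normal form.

1. s(k(k(s(k(p(p(e)), s(p(e)))), s(s(e))), s(q(s(k(k(c, s(c)), s(c)))))))  →  s(k(e, s(q(s(k(k(c, s(c)), s(c)))))))   [R2 at 1.1]
2. s(k(e, s(q(s(k(k(c, s(c)), s(c)))))))  →  s(k(e, s(k(k(c, s(c)), s(c)))))   [R6 at 1.2.1]
3. s(k(e, s(k(k(c, s(c)), s(c)))))  →  s(k(e, s(k(c, s(c)))))   [R4 at 1.2.1]
4. s(k(e, s(k(c, s(c)))))  →  s(k(e, s(c)))   [R4 at 1.2.1]
5. s(k(e, s(c)))  →  s(e)   [R4 at 1]

s(e)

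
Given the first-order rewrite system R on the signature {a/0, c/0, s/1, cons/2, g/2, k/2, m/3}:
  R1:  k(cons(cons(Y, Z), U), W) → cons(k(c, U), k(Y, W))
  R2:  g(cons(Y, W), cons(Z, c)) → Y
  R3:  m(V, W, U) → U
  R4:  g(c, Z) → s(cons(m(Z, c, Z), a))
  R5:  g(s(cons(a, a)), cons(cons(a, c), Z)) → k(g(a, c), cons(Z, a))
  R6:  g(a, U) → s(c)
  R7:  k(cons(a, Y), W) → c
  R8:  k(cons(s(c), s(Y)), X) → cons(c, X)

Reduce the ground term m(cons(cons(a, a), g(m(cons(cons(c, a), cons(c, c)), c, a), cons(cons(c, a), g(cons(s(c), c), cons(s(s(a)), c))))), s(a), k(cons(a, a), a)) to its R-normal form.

c

1. m(cons(cons(a, a), g(m(cons(cons(c, a), cons(c, c)), c, a), cons(cons(c, a), g(cons(s(c), c), cons(s(s(a)), c))))), s(a), k(cons(a, a), a))  →  k(cons(a, a), a)   [R3 at ε]
2. k(cons(a, a), a)  →  c   [R7 at ε]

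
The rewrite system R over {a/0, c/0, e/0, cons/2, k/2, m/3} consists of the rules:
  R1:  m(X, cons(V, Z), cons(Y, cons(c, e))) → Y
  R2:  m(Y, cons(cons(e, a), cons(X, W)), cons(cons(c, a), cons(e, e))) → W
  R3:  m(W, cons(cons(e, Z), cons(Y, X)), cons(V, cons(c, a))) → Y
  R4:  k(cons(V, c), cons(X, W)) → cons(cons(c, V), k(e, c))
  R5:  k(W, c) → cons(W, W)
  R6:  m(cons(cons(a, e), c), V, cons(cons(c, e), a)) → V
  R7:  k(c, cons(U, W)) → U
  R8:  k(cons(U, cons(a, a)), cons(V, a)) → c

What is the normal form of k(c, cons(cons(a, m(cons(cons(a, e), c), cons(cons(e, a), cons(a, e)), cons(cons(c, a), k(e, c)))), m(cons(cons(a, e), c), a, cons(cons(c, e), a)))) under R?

cons(a, e)

1. k(c, cons(cons(a, m(cons(cons(a, e), c), cons(cons(e, a), cons(a, e)), cons(cons(c, a), k(e, c)))), m(cons(cons(a, e), c), a, cons(cons(c, e), a))))  →  cons(a, m(cons(cons(a, e), c), cons(cons(e, a), cons(a, e)), cons(cons(c, a), k(e, c))))   [R7 at ε]
2. cons(a, m(cons(cons(a, e), c), cons(cons(e, a), cons(a, e)), cons(cons(c, a), k(e, c))))  →  cons(a, m(cons(cons(a, e), c), cons(cons(e, a), cons(a, e)), cons(cons(c, a), cons(e, e))))   [R5 at 2.3.2]
3. cons(a, m(cons(cons(a, e), c), cons(cons(e, a), cons(a, e)), cons(cons(c, a), cons(e, e))))  →  cons(a, e)   [R2 at 2]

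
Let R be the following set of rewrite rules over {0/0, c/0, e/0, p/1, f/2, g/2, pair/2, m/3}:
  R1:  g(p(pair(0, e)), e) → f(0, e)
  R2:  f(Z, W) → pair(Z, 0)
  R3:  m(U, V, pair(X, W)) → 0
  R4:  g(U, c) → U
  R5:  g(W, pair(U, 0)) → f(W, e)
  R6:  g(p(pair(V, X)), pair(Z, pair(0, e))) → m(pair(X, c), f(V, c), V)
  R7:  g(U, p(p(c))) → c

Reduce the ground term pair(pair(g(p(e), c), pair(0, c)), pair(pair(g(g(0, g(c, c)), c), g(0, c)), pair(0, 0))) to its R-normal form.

1. pair(pair(g(p(e), c), pair(0, c)), pair(pair(g(g(0, g(c, c)), c), g(0, c)), pair(0, 0)))  →  pair(pair(p(e), pair(0, c)), pair(pair(g(g(0, g(c, c)), c), g(0, c)), pair(0, 0)))   [R4 at 1.1]
2. pair(pair(p(e), pair(0, c)), pair(pair(g(g(0, g(c, c)), c), g(0, c)), pair(0, 0)))  →  pair(pair(p(e), pair(0, c)), pair(pair(g(0, g(c, c)), g(0, c)), pair(0, 0)))   [R4 at 2.1.1]
3. pair(pair(p(e), pair(0, c)), pair(pair(g(0, g(c, c)), g(0, c)), pair(0, 0)))  →  pair(pair(p(e), pair(0, c)), pair(pair(g(0, c), g(0, c)), pair(0, 0)))   [R4 at 2.1.1.2]
4. pair(pair(p(e), pair(0, c)), pair(pair(g(0, c), g(0, c)), pair(0, 0)))  →  pair(pair(p(e), pair(0, c)), pair(pair(0, g(0, c)), pair(0, 0)))   [R4 at 2.1.1]
5. pair(pair(p(e), pair(0, c)), pair(pair(0, g(0, c)), pair(0, 0)))  →  pair(pair(p(e), pair(0, c)), pair(pair(0, 0), pair(0, 0)))   [R4 at 2.1.2]

pair(pair(p(e), pair(0, c)), pair(pair(0, 0), pair(0, 0)))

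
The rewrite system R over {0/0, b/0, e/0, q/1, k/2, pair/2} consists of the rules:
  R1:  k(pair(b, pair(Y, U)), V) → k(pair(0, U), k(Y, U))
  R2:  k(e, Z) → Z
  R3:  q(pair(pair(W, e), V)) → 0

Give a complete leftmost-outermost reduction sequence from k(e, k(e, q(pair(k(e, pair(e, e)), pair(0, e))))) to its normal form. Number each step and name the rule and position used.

0

1. k(e, k(e, q(pair(k(e, pair(e, e)), pair(0, e)))))  →  k(e, q(pair(k(e, pair(e, e)), pair(0, e))))   [R2 at ε]
2. k(e, q(pair(k(e, pair(e, e)), pair(0, e))))  →  q(pair(k(e, pair(e, e)), pair(0, e)))   [R2 at ε]
3. q(pair(k(e, pair(e, e)), pair(0, e)))  →  q(pair(pair(e, e), pair(0, e)))   [R2 at 1.1]
4. q(pair(pair(e, e), pair(0, e)))  →  0   [R3 at ε]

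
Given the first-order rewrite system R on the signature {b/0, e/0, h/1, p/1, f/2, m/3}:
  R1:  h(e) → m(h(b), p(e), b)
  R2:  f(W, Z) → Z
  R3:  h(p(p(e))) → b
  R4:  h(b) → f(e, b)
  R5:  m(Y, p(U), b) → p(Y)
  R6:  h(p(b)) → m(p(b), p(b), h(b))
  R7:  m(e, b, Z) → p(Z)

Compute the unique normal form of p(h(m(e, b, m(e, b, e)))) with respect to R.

1. p(h(m(e, b, m(e, b, e))))  →  p(h(p(m(e, b, e))))   [R7 at 1.1]
2. p(h(p(m(e, b, e))))  →  p(h(p(p(e))))   [R7 at 1.1.1]
3. p(h(p(p(e))))  →  p(b)   [R3 at 1]

p(b)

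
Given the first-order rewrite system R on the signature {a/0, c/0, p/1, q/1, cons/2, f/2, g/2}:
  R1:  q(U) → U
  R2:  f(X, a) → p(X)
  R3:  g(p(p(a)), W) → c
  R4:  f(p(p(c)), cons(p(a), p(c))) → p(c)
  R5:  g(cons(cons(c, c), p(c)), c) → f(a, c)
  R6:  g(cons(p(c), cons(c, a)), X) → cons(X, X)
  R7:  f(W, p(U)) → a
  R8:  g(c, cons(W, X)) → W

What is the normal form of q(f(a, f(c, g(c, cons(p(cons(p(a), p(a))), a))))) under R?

1. q(f(a, f(c, g(c, cons(p(cons(p(a), p(a))), a)))))  →  f(a, f(c, g(c, cons(p(cons(p(a), p(a))), a))))   [R1 at ε]
2. f(a, f(c, g(c, cons(p(cons(p(a), p(a))), a))))  →  f(a, f(c, p(cons(p(a), p(a)))))   [R8 at 2.2]
3. f(a, f(c, p(cons(p(a), p(a)))))  →  f(a, a)   [R7 at 2]
4. f(a, a)  →  p(a)   [R2 at ε]

p(a)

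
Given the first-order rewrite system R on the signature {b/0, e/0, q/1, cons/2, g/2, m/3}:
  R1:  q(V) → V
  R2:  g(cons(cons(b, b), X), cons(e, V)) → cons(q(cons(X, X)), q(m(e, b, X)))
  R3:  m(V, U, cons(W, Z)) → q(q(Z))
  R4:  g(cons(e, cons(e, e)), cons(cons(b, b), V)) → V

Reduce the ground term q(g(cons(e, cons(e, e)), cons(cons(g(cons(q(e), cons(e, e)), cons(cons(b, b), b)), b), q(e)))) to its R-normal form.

e

1. q(g(cons(e, cons(e, e)), cons(cons(g(cons(q(e), cons(e, e)), cons(cons(b, b), b)), b), q(e))))  →  g(cons(e, cons(e, e)), cons(cons(g(cons(q(e), cons(e, e)), cons(cons(b, b), b)), b), q(e)))   [R1 at ε]
2. g(cons(e, cons(e, e)), cons(cons(g(cons(q(e), cons(e, e)), cons(cons(b, b), b)), b), q(e)))  →  g(cons(e, cons(e, e)), cons(cons(g(cons(e, cons(e, e)), cons(cons(b, b), b)), b), q(e)))   [R1 at 2.1.1.1.1]
3. g(cons(e, cons(e, e)), cons(cons(g(cons(e, cons(e, e)), cons(cons(b, b), b)), b), q(e)))  →  g(cons(e, cons(e, e)), cons(cons(b, b), q(e)))   [R4 at 2.1.1]
4. g(cons(e, cons(e, e)), cons(cons(b, b), q(e)))  →  q(e)   [R4 at ε]
5. q(e)  →  e   [R1 at ε]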